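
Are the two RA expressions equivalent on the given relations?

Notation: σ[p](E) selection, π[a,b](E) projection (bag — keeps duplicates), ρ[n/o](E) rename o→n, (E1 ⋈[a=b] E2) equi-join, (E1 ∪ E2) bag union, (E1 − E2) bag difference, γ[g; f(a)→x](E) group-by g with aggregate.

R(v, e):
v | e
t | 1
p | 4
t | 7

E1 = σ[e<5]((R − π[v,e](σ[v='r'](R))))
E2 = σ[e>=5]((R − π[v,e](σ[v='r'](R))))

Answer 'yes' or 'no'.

E1 stepwise |·|:
  R → 3
  R → 3
  σ[v='r'](R) → 0
  π[v,e](σ[v='r'](R)) → 0
  (R − π[v,e](σ[v='r'](R))) → 3
  σ[e<5]((R − π[v,e](σ[v='r'](R)))) → 2
E2 stepwise |·|:
  R → 3
  R → 3
  σ[v='r'](R) → 0
  π[v,e](σ[v='r'](R)) → 0
  (R − π[v,e](σ[v='r'](R))) → 3
  σ[e>=5]((R − π[v,e](σ[v='r'](R)))) → 1

E1 result:
v | e
p | 4
t | 1
E2 result:
v | e
t | 7
Witness: ('p', 4) appears 1× in E1 but 0× in E2.

no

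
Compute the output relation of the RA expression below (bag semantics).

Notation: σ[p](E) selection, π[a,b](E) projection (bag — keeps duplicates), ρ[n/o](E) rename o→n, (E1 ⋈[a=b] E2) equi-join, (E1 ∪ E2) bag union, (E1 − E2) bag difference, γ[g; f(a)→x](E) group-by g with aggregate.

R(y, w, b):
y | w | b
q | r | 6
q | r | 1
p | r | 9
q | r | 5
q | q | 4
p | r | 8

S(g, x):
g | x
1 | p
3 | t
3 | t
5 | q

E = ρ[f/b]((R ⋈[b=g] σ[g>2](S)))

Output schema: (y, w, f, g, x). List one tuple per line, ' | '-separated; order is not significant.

Per-node cardinality:
  R → 6
  S → 4
  σ[g>2](S) → 3
  (R ⋈[b=g] σ[g>2](S)) → 1
  ρ[f/b]((R ⋈[b=g] σ[g>2](S))) → 1

== RESULT ==
y | w | f | g | x
q | r | 5 | 5 | q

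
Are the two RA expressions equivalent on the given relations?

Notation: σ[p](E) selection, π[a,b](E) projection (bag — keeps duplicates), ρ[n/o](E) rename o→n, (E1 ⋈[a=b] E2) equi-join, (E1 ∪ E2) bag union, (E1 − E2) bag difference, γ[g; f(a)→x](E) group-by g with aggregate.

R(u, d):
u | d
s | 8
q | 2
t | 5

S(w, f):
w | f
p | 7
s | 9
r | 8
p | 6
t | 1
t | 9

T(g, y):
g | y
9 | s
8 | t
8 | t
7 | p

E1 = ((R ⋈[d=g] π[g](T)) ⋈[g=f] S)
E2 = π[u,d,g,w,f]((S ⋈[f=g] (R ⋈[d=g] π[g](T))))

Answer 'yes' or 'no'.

E1 row counts bottom-up:
  R → 3
  T → 4
  π[g](T) → 4
  (R ⋈[d=g] π[g](T)) → 2
  S → 6
  ((R ⋈[d=g] π[g](T)) ⋈[g=f] S) → 2
E2 row counts bottom-up:
  S → 6
  R → 3
  T → 4
  π[g](T) → 4
  (R ⋈[d=g] π[g](T)) → 2
  (S ⋈[f=g] (R ⋈[d=g] π[g](T))) → 2
  π[u,d,g,w,f]((S ⋈[f=g] (R ⋈[d=g] π[g](T)))) → 2

E1 and E2 produce the same multiset:
u | d | g | w | f
s | 8 | 8 | r | 8
s | 8 | 8 | r | 8

yes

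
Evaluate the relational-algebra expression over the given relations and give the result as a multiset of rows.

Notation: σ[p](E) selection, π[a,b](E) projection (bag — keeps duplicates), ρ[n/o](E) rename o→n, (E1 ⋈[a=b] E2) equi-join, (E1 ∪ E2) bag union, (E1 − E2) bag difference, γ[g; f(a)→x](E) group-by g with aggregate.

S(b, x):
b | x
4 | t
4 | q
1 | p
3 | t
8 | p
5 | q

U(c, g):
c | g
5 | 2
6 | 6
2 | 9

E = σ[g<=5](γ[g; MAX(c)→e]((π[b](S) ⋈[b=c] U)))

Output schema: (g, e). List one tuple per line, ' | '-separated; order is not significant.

Row counts bottom-up:
  S → 6
  π[b](S) → 6
  U → 3
  (π[b](S) ⋈[b=c] U) → 1
  γ[g; MAX(c)→e]((π[b](S) ⋈[b=c] U)) → 1
  σ[g<=5](γ[g; MAX(c)→e]((π[b](S) ⋈[b=c] U))) → 1

== RESULT ==
g | e
2 | 5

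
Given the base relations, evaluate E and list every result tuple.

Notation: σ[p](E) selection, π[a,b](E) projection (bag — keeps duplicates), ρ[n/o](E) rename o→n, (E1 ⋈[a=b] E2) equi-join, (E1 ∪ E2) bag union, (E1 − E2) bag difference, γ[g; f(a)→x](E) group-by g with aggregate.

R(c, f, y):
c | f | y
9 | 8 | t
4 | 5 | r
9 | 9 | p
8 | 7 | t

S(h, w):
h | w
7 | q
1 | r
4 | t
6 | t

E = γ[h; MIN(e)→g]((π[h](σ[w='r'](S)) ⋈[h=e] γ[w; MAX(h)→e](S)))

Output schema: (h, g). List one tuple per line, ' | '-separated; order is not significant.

Row counts bottom-up:
  S → 4
  σ[w='r'](S) → 1
  π[h](σ[w='r'](S)) → 1
  S → 4
  γ[w; MAX(h)→e](S) → 3
  (π[h](σ[w='r'](S)) ⋈[h=e] γ[w; MAX(h)→e](S)) → 1
  γ[h; MIN(e)→g]((π[h](σ[w='r'](S)) ⋈[h=e] γ[w; MAX(h)→e](S))) → 1

== RESULT ==
h | g
1 | 1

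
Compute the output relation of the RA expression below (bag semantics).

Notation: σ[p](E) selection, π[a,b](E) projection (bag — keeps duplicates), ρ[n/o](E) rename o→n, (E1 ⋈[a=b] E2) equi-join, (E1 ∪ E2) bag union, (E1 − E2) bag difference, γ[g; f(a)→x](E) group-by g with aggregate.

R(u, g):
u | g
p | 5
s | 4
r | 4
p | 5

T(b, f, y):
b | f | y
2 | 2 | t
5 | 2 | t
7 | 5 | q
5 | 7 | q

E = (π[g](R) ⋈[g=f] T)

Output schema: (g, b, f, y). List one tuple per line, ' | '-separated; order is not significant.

Stepwise |·|:
  R → 4
  π[g](R) → 4
  T → 4
  (π[g](R) ⋈[g=f] T) → 2

== RESULT ==
g | b | f | y
5 | 7 | 5 | q
5 | 7 | 5 | q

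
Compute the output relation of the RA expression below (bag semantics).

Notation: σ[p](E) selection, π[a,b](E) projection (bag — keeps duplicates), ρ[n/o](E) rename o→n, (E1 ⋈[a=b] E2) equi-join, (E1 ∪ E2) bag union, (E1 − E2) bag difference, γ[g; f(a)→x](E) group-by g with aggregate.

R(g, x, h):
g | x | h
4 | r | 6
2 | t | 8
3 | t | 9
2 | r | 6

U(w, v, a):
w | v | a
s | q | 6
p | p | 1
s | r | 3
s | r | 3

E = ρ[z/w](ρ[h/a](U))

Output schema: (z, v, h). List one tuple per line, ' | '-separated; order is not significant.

Stepwise |·|:
  U → 4
  ρ[h/a](U) → 4
  ρ[z/w](ρ[h/a](U)) → 4

== RESULT ==
z | v | h
p | p | 1
s | q | 6
s | r | 3
s | r | 3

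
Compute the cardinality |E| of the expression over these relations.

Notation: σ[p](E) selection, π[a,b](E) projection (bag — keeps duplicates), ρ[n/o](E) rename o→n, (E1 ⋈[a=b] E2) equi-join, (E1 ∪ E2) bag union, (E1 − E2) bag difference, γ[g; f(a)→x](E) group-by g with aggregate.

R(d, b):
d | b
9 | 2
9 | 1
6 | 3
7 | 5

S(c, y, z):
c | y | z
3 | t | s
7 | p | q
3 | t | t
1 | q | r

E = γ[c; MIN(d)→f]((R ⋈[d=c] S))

Row counts bottom-up:
  R → 4
  S → 4
  (R ⋈[d=c] S) → 1
  γ[c; MIN(d)→f]((R ⋈[d=c] S)) → 1

|E| = 1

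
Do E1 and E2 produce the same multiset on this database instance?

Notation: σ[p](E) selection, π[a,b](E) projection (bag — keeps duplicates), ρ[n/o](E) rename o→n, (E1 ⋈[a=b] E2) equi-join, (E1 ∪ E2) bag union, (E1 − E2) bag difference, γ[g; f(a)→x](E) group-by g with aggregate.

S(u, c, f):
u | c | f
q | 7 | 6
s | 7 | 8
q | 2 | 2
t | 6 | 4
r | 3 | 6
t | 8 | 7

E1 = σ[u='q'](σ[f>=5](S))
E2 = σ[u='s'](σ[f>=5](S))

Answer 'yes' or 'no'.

E1 row counts bottom-up:
  S → 6
  σ[f>=5](S) → 4
  σ[u='q'](σ[f>=5](S)) → 1
E2 row counts bottom-up:
  S → 6
  σ[f>=5](S) → 4
  σ[u='s'](σ[f>=5](S)) → 1

E1 result:
u | c | f
q | 7 | 6
E2 result:
u | c | f
s | 7 | 8
Witness: ('q', 7, 6) appears 1× in E1 but 0× in E2.

no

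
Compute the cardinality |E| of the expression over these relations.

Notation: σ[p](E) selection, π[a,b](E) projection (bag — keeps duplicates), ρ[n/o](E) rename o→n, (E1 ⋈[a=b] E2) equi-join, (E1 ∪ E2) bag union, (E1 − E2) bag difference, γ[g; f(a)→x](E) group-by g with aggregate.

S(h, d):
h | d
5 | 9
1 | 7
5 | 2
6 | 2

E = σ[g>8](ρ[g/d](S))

Subexpression sizes:
  S → 4
  ρ[g/d](S) → 4
  σ[g>8](ρ[g/d](S)) → 1

|E| = 1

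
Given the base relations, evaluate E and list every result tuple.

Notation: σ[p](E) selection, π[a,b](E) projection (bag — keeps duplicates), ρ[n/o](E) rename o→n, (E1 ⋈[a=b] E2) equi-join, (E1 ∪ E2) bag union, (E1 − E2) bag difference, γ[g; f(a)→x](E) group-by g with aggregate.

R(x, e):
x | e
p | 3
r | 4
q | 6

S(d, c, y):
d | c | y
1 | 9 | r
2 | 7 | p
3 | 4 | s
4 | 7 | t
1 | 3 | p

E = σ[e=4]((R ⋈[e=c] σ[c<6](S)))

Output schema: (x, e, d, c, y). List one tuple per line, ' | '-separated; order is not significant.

Per-node cardinality:
  R → 3
  S → 5
  σ[c<6](S) → 2
  (R ⋈[e=c] σ[c<6](S)) → 2
  σ[e=4]((R ⋈[e=c] σ[c<6](S))) → 1

== RESULT ==
x | e | d | c | y
r | 4 | 3 | 4 | s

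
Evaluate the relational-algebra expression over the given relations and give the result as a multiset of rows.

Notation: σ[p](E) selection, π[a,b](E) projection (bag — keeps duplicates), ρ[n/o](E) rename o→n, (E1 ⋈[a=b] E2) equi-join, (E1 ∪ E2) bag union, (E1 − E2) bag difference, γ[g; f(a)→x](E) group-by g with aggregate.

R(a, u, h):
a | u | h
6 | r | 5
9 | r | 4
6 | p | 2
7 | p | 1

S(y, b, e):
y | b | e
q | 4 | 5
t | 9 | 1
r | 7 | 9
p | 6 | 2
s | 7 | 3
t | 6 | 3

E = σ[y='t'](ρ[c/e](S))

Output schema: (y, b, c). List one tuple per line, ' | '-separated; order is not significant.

Stepwise |·|:
  S → 6
  ρ[c/e](S) → 6
  σ[y='t'](ρ[c/e](S)) → 2

== RESULT ==
y | b | c
t | 6 | 3
t | 9 | 1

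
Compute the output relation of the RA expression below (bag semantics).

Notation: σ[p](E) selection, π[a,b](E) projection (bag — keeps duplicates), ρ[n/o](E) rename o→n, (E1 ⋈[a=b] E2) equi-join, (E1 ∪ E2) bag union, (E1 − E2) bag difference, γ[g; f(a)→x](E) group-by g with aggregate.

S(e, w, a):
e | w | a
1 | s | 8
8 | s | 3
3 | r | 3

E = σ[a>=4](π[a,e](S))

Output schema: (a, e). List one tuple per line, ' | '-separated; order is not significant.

Row counts bottom-up:
  S → 3
  π[a,e](S) → 3
  σ[a>=4](π[a,e](S)) → 1

== RESULT ==
a | e
8 | 1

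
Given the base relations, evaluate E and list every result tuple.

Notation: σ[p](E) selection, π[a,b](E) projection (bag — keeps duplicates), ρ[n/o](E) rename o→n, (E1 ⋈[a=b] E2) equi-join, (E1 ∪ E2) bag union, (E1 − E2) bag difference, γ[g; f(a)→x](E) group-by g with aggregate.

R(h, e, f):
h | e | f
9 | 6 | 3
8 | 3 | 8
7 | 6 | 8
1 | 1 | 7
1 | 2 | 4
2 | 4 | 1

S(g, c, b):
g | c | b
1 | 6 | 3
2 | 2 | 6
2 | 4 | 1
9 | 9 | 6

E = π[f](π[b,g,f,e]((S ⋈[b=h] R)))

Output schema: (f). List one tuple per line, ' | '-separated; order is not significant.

Per-node cardinality:
  S → 4
  R → 6
  (S ⋈[b=h] R) → 2
  π[b,g,f,e]((S ⋈[b=h] R)) → 2
  π[f](π[b,g,f,e]((S ⋈[b=h] R))) → 2

== RESULT ==
f
4
7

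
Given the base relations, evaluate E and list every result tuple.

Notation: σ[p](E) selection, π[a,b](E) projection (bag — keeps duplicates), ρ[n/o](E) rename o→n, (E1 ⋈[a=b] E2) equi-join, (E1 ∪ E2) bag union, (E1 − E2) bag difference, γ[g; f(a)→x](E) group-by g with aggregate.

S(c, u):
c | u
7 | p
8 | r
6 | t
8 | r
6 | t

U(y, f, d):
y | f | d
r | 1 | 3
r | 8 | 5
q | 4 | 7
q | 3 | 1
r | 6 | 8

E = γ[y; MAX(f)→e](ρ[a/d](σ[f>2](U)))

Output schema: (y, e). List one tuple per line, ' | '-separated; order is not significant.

Subexpression sizes:
  U → 5
  σ[f>2](U) → 4
  ρ[a/d](σ[f>2](U)) → 4
  γ[y; MAX(f)→e](ρ[a/d](σ[f>2](U))) → 2

== RESULT ==
y | e
q | 4
r | 8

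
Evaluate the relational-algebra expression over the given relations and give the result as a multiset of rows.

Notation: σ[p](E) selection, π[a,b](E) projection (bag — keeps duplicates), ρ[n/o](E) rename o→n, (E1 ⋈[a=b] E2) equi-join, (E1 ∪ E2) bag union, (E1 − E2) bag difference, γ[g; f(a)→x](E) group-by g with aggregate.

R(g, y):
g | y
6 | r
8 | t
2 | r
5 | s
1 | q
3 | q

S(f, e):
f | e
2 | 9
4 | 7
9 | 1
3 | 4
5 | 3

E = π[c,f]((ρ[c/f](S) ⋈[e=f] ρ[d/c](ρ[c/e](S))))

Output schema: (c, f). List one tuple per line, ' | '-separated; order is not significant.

Subexpression sizes:
  S → 5
  ρ[c/f](S) → 5
  S → 5
  ρ[c/e](S) → 5
  ρ[d/c](ρ[c/e](S)) → 5
  (ρ[c/f](S) ⋈[e=f] ρ[d/c](ρ[c/e](S))) → 3
  π[c,f]((ρ[c/f](S) ⋈[e=f] ρ[d/c](ρ[c/e](S)))) → 3

== RESULT ==
c | f
2 | 9
3 | 4
5 | 3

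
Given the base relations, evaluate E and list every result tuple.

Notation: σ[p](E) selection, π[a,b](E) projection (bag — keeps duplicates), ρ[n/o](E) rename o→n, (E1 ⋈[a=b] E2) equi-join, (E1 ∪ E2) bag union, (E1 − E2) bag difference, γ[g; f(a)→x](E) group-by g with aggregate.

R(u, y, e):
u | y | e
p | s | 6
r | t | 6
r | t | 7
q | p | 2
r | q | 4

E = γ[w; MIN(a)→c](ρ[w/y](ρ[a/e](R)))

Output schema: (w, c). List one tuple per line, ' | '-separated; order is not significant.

Subexpression sizes:
  R → 5
  ρ[a/e](R) → 5
  ρ[w/y](ρ[a/e](R)) → 5
  γ[w; MIN(a)→c](ρ[w/y](ρ[a/e](R))) → 4

== RESULT ==
w | c
p | 2
q | 4
s | 6
t | 6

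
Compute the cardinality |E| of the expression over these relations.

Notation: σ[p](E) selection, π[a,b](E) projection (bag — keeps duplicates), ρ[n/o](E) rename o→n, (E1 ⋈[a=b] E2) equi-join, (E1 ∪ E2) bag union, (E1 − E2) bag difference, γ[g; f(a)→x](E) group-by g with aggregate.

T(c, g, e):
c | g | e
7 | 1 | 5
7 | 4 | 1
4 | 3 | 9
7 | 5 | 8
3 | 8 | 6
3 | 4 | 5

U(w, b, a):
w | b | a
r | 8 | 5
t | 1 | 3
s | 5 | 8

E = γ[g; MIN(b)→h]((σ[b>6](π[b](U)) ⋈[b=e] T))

Subexpression sizes:
  U → 3
  π[b](U) → 3
  σ[b>6](π[b](U)) → 1
  T → 6
  (σ[b>6](π[b](U)) ⋈[b=e] T) → 1
  γ[g; MIN(b)→h]((σ[b>6](π[b](U)) ⋈[b=e] T)) → 1

|E| = 1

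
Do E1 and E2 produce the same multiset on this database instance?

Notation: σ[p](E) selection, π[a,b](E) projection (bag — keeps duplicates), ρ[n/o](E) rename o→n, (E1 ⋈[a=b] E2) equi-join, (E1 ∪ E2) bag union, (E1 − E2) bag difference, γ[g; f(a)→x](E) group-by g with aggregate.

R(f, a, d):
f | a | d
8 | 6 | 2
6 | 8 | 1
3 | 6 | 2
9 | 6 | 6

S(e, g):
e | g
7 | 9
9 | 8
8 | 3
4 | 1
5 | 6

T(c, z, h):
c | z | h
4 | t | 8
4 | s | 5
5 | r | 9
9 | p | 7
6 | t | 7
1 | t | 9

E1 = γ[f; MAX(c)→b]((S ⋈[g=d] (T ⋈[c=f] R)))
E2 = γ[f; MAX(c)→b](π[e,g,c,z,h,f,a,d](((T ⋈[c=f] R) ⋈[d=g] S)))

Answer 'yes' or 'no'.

E1 row counts bottom-up:
  S → 5
  T → 6
  R → 4
  (T ⋈[c=f] R) → 2
  (S ⋈[g=d] (T ⋈[c=f] R)) → 2
  γ[f; MAX(c)→b]((S ⋈[g=d] (T ⋈[c=f] R))) → 2
E2 row counts bottom-up:
  T → 6
  R → 4
  (T ⋈[c=f] R) → 2
  S → 5
  ((T ⋈[c=f] R) ⋈[d=g] S) → 2
  π[e,g,c,z,h,f,a,d](((T ⋈[c=f] R) ⋈[d=g] S)) → 2
  γ[f; MAX(c)→b](π[e,g,c,z,h,f,a,d](((T ⋈[c=f] R) ⋈[d=g] S))) → 2

E1 and E2 produce the same multiset:
f | b
6 | 6
9 | 9

yes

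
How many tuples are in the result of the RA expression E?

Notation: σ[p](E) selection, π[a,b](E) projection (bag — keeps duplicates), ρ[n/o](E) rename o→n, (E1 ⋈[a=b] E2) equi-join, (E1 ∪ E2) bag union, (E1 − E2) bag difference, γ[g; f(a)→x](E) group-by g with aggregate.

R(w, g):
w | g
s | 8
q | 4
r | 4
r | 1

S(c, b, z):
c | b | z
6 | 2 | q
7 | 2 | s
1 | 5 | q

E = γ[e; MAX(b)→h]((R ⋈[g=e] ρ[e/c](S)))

Subexpression sizes:
  R → 4
  S → 3
  ρ[e/c](S) → 3
  (R ⋈[g=e] ρ[e/c](S)) → 1
  γ[e; MAX(b)→h]((R ⋈[g=e] ρ[e/c](S))) → 1

|E| = 1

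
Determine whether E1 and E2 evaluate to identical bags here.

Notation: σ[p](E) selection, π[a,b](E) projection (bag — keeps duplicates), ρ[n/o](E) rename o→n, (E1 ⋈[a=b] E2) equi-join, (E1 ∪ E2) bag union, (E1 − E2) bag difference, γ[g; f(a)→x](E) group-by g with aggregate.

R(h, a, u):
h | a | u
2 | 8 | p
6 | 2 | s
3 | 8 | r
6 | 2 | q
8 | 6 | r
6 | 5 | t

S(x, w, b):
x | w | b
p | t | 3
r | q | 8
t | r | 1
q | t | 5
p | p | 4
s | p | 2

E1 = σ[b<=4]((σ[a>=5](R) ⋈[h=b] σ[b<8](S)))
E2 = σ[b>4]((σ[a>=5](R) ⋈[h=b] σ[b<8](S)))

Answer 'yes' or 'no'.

E1 subexpression sizes:
  R → 6
  σ[a>=5](R) → 4
  S → 6
  σ[b<8](S) → 5
  (σ[a>=5](R) ⋈[h=b] σ[b<8](S)) → 2
  σ[b<=4]((σ[a>=5](R) ⋈[h=b] σ[b<8](S))) → 2
E2 subexpression sizes:
  R → 6
  σ[a>=5](R) → 4
  S → 6
  σ[b<8](S) → 5
  (σ[a>=5](R) ⋈[h=b] σ[b<8](S)) → 2
  σ[b>4]((σ[a>=5](R) ⋈[h=b] σ[b<8](S))) → 0

E1 result:
h | a | u | x | w | b
2 | 8 | p | s | p | 2
3 | 8 | r | p | t | 3
E2 result:
h | a | u | x | w | b
(0 rows)
Witness: (2, 8, 'p', 's', 'p', 2) appears 1× in E1 but 0× in E2.

no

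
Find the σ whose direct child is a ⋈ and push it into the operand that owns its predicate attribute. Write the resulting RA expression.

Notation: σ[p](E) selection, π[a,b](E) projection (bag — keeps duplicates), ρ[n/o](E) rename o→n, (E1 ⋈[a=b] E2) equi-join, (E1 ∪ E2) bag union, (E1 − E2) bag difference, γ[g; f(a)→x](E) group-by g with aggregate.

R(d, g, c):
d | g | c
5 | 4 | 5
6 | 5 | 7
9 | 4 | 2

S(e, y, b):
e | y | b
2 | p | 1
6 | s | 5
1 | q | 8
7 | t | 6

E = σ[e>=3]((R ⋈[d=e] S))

σ filters on e, owned by the right side.
E' = (R ⋈[d=e] σ[e>=3](S))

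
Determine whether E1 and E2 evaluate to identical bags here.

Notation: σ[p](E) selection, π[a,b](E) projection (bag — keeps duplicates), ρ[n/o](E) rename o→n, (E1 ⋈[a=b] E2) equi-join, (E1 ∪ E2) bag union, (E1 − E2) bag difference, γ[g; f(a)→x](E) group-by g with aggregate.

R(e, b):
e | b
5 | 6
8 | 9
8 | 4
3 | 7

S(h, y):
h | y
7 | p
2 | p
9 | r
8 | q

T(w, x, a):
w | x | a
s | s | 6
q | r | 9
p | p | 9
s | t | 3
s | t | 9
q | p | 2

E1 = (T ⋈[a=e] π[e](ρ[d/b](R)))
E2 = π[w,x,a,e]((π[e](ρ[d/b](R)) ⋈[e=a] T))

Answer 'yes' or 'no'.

E1 per-node cardinality:
  T → 6
  R → 4
  ρ[d/b](R) → 4
  π[e](ρ[d/b](R)) → 4
  (T ⋈[a=e] π[e](ρ[d/b](R))) → 1
E2 per-node cardinality:
  R → 4
  ρ[d/b](R) → 4
  π[e](ρ[d/b](R)) → 4
  T → 6
  (π[e](ρ[d/b](R)) ⋈[e=a] T) → 1
  π[w,x,a,e]((π[e](ρ[d/b](R)) ⋈[e=a] T)) → 1

E1 and E2 produce the same multiset:
w | x | a | e
s | t | 3 | 3

yes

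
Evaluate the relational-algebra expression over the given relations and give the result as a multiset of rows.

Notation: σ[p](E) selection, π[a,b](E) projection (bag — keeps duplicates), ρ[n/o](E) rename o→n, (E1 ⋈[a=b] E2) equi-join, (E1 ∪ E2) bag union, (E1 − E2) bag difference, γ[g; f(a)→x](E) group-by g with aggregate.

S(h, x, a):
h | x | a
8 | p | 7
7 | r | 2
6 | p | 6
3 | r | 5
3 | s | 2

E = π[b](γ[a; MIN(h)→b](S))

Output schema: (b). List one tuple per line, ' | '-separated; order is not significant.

Per-node cardinality:
  S → 5
  γ[a; MIN(h)→b](S) → 4
  π[b](γ[a; MIN(h)→b](S)) → 4

== RESULT ==
b
3
3
6
8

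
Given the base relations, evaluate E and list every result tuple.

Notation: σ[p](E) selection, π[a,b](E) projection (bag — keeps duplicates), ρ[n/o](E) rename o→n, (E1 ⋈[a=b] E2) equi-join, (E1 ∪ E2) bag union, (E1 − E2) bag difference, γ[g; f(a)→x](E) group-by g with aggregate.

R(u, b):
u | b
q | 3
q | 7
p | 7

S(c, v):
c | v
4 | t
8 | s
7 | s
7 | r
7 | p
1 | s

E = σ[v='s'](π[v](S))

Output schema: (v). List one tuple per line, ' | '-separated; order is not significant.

Subexpression sizes:
  S → 6
  π[v](S) → 6
  σ[v='s'](π[v](S)) → 3

== RESULT ==
v
s
s
s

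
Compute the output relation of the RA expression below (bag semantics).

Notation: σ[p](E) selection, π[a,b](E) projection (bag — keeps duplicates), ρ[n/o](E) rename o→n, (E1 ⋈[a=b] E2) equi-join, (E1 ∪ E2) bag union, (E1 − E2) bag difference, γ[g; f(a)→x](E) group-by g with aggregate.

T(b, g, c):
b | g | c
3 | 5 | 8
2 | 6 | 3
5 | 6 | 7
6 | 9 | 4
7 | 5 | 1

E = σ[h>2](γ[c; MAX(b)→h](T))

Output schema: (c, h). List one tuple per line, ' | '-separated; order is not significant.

Subexpression sizes:
  T → 5
  γ[c; MAX(b)→h](T) → 5
  σ[h>2](γ[c; MAX(b)→h](T)) → 4

== RESULT ==
c | h
1 | 7
4 | 6
7 | 5
8 | 3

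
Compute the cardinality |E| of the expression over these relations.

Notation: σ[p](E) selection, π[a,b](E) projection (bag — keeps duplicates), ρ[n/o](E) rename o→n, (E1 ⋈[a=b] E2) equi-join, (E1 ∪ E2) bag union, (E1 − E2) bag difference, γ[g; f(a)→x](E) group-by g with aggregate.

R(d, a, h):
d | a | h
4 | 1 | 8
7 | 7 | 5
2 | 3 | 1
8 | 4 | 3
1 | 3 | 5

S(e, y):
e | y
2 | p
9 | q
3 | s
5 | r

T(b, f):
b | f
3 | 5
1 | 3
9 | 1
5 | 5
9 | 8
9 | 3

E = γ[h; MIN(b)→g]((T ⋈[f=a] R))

Per-node cardinality:
  T → 6
  R → 5
  (T ⋈[f=a] R) → 5
  γ[h; MIN(b)→g]((T ⋈[f=a] R)) → 3

|E| = 3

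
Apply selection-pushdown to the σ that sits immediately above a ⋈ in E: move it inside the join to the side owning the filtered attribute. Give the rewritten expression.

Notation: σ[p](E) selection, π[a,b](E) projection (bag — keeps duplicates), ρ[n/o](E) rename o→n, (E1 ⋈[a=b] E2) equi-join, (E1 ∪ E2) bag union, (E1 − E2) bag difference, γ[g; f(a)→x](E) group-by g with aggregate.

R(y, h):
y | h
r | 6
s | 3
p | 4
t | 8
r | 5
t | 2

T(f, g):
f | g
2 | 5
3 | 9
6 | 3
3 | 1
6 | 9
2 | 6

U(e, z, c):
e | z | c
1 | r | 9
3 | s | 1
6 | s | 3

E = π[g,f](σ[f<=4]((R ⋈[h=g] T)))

σ filters on f, owned by the right side.
E' = π[g,f]((R ⋈[h=g] σ[f<=4](T)))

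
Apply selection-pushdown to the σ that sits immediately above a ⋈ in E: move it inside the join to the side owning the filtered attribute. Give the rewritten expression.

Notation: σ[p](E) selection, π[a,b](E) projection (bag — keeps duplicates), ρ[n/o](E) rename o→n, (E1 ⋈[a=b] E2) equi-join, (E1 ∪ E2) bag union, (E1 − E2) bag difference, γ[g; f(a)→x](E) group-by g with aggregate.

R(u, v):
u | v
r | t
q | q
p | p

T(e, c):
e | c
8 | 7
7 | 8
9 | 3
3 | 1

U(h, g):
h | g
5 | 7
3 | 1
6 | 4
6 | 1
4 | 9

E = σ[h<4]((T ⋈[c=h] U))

σ filters on h, owned by the right side.
E' = (T ⋈[c=h] σ[h<4](U))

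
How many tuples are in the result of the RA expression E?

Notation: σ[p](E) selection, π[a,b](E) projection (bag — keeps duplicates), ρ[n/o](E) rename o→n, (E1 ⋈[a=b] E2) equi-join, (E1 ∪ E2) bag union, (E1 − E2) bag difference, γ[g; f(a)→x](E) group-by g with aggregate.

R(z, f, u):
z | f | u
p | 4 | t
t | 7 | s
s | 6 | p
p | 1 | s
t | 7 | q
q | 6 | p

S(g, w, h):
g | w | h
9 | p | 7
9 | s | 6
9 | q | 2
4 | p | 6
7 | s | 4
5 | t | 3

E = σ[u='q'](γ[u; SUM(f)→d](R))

Per-node cardinality:
  R → 6
  γ[u; SUM(f)→d](R) → 4
  σ[u='q'](γ[u; SUM(f)→d](R)) → 1

|E| = 1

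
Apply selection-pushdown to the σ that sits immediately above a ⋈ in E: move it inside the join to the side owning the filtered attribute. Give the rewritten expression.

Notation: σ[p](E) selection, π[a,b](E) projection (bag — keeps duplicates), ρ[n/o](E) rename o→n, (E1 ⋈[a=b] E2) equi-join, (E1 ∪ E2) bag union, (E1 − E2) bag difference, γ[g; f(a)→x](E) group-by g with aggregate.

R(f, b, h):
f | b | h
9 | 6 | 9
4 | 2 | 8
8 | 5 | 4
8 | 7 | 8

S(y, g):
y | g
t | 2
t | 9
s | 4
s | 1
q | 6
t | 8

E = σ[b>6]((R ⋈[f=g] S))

σ filters on b, owned by the left side.
E' = (σ[b>6](R) ⋈[f=g] S)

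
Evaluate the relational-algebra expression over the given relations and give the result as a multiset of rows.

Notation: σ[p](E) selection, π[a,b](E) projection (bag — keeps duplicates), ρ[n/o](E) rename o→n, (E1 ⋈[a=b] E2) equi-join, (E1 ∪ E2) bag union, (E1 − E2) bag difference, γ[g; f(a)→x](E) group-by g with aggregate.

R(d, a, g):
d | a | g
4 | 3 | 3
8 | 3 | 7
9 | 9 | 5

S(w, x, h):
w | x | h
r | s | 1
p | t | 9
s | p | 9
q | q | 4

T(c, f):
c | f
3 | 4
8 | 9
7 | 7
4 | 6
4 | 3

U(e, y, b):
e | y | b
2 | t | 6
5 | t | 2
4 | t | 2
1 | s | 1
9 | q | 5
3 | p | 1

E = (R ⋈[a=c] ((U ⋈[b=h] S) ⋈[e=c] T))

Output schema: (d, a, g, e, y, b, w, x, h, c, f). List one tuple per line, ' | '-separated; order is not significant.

Stepwise |·|:
  R → 3
  U → 6
  S → 4
  (U ⋈[b=h] S) → 2
  T → 5
  ((U ⋈[b=h] S) ⋈[e=c] T) → 1
  (R ⋈[a=c] ((U ⋈[b=h] S) ⋈[e=c] T)) → 2

== RESULT ==
d | a | g | e | y | b | w | x | h | c | f
4 | 3 | 3 | 3 | p | 1 | r | s | 1 | 3 | 4
8 | 3 | 7 | 3 | p | 1 | r | s | 1 | 3 | 4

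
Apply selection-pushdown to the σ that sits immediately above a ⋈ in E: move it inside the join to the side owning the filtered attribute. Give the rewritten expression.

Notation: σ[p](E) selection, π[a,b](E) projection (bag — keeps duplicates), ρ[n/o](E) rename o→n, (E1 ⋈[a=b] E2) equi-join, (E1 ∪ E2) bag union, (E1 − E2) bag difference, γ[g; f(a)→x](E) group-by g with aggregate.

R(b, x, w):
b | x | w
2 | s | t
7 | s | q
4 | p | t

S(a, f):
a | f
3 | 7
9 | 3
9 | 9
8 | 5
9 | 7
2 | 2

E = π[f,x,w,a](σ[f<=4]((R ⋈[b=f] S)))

σ filters on f, owned by the right side.
E' = π[f,x,w,a]((R ⋈[b=f] σ[f<=4](S)))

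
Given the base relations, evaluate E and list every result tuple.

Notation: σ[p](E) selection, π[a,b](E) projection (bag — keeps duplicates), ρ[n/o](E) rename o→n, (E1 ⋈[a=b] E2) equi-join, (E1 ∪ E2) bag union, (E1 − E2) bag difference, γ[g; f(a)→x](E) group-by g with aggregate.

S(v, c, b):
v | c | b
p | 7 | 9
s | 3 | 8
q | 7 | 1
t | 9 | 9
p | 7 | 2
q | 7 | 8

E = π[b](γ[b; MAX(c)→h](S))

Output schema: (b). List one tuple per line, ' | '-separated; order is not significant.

Per-node cardinality:
  S → 6
  γ[b; MAX(c)→h](S) → 4
  π[b](γ[b; MAX(c)→h](S)) → 4

== RESULT ==
b
1
2
8
9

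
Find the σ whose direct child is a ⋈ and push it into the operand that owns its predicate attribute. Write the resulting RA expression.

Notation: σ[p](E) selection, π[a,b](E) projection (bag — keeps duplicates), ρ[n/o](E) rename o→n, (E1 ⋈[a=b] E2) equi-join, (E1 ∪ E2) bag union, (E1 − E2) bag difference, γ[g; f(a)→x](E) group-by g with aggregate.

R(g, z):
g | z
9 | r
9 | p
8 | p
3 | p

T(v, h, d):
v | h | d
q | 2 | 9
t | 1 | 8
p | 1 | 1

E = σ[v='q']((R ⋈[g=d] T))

σ filters on v, owned by the right side.
E' = (R ⋈[g=d] σ[v='q'](T))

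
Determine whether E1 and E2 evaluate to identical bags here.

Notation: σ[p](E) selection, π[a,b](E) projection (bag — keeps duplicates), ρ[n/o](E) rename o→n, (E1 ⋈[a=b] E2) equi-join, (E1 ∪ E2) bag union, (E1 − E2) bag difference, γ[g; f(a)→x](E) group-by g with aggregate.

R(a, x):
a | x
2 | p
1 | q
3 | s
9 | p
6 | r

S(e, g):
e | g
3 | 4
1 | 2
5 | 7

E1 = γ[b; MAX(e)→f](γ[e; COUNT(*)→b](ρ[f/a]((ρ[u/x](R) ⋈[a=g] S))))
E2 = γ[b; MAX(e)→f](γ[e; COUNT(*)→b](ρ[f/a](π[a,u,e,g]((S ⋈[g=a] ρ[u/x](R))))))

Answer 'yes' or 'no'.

E1 per-node cardinality:
  R → 5
  ρ[u/x](R) → 5
  S → 3
  (ρ[u/x](R) ⋈[a=g] S) → 1
  ρ[f/a]((ρ[u/x](R) ⋈[a=g] S)) → 1
  γ[e; COUNT(*)→b](ρ[f/a]((ρ[u/x](R) ⋈[a=g] S))) → 1
  γ[b; MAX(e)→f](γ[e; COUNT(*)→b](ρ[f/a]((ρ[u/x](R) ⋈[a=g] S)))) → 1
E2 per-node cardinality:
  S → 3
  R → 5
  ρ[u/x](R) → 5
  (S ⋈[g=a] ρ[u/x](R)) → 1
  π[a,u,e,g]((S ⋈[g=a] ρ[u/x](R))) → 1
  ρ[f/a](π[a,u,e,g]((S ⋈[g=a] ρ[u/x](R)))) → 1
  γ[e; COUNT(*)→b](ρ[f/a](π[a,u,e,g]((S ⋈[g=a] ρ[u/x](R))))) → 1
  γ[b; MAX(e)→f](γ[e; COUNT(*)→b](ρ[f/a](π[a,u,e,g]((S ⋈[g=a] ρ[u/x](R)))))) → 1

E1 and E2 produce the same multiset:
b | f
1 | 1

yes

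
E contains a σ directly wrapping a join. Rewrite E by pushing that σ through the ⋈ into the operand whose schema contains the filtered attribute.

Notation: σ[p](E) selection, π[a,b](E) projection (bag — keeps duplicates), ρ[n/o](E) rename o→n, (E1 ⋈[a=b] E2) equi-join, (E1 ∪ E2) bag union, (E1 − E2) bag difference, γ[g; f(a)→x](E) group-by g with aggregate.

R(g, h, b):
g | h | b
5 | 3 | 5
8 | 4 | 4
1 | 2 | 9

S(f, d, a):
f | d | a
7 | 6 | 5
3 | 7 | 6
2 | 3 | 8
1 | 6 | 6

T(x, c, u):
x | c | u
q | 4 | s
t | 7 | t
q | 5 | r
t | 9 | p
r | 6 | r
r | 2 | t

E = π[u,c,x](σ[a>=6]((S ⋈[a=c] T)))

σ filters on a, owned by the left side.
E' = π[u,c,x]((σ[a>=6](S) ⋈[a=c] T))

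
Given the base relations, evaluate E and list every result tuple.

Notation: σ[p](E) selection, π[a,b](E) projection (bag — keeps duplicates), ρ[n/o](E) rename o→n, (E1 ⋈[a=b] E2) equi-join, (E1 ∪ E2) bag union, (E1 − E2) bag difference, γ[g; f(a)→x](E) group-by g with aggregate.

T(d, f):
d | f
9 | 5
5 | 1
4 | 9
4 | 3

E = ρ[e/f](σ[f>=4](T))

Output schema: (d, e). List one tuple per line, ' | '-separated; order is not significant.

Subexpression sizes:
  T → 4
  σ[f>=4](T) → 2
  ρ[e/f](σ[f>=4](T)) → 2

== RESULT ==
d | e
4 | 9
9 | 5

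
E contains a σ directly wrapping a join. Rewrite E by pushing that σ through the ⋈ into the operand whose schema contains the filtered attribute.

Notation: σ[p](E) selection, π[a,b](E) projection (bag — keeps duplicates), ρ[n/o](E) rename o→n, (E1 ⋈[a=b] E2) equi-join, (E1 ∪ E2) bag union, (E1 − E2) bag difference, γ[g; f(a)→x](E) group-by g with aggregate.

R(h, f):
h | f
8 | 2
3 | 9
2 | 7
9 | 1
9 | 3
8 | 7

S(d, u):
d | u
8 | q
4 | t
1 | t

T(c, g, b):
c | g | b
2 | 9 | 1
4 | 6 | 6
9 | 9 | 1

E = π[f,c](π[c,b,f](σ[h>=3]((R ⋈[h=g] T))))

σ filters on h, owned by the left side.
E' = π[f,c](π[c,b,f]((σ[h>=3](R) ⋈[h=g] T)))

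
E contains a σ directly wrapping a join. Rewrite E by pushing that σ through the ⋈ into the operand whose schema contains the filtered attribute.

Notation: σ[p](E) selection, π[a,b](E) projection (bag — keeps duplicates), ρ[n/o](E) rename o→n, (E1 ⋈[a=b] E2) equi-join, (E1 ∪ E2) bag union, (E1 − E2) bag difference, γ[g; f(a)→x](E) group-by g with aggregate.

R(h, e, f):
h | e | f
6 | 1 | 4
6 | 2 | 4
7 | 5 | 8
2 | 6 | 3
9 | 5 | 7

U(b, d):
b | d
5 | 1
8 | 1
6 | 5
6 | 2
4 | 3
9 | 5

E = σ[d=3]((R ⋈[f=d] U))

σ filters on d, owned by the right side.
E' = (R ⋈[f=d] σ[d=3](U))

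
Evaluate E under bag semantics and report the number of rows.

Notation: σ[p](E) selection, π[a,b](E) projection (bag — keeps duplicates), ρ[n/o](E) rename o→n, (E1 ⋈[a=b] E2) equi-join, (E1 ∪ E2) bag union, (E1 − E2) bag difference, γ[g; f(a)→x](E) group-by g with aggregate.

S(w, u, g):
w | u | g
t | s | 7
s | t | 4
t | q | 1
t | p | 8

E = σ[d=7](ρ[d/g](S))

Subexpression sizes:
  S → 4
  ρ[d/g](S) → 4
  σ[d=7](ρ[d/g](S)) → 1

|E| = 1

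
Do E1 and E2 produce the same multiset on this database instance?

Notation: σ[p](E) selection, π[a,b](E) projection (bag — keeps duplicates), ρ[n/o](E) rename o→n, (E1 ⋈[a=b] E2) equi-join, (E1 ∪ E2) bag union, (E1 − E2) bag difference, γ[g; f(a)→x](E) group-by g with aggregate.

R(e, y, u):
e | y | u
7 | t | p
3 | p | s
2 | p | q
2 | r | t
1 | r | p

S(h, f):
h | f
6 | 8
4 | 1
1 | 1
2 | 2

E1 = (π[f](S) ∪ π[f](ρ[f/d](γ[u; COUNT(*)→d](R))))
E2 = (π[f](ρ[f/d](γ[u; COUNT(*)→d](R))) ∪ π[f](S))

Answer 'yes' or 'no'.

E1 subexpression sizes:
  S → 4
  π[f](S) → 4
  R → 5
  γ[u; COUNT(*)→d](R) → 4
  ρ[f/d](γ[u; COUNT(*)→d](R)) → 4
  π[f](ρ[f/d](γ[u; COUNT(*)→d](R))) → 4
  (π[f](S) ∪ π[f](ρ[f/d](γ[u; COUNT(*)→d](R)))) → 8
E2 subexpression sizes:
  R → 5
  γ[u; COUNT(*)→d](R) → 4
  ρ[f/d](γ[u; COUNT(*)→d](R)) → 4
  π[f](ρ[f/d](γ[u; COUNT(*)→d](R))) → 4
  S → 4
  π[f](S) → 4
  (π[f](ρ[f/d](γ[u; COUNT(*)→d](R))) ∪ π[f](S)) → 8

E1 and E2 produce the same multiset:
f
1
1
1
1
1
2
2
8

yes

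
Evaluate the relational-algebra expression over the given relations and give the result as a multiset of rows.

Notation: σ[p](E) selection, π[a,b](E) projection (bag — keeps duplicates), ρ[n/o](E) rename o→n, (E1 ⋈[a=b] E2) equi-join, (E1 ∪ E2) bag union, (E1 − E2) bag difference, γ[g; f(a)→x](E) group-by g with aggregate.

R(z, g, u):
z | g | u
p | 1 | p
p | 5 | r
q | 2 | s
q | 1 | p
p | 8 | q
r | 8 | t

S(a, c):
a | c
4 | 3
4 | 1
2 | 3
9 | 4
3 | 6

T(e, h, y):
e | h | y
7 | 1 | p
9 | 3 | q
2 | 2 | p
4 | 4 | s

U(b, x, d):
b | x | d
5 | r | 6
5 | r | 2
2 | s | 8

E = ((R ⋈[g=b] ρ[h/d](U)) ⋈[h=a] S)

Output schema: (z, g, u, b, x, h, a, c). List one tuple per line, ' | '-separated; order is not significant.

Row counts bottom-up:
  R → 6
  U → 3
  ρ[h/d](U) → 3
  (R ⋈[g=b] ρ[h/d](U)) → 3
  S → 5
  ((R ⋈[g=b] ρ[h/d](U)) ⋈[h=a] S) → 1

== RESULT ==
z | g | u | b | x | h | a | c
p | 5 | r | 5 | r | 2 | 2 | 3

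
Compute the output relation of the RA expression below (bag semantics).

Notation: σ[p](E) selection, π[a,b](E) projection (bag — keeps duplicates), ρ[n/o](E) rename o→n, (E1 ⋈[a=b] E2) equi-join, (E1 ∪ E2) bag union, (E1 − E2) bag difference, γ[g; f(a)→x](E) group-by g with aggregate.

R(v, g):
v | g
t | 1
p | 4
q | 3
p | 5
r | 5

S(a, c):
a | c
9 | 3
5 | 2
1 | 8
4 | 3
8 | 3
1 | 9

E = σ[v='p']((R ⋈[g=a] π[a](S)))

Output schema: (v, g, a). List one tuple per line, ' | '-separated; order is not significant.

Subexpression sizes:
  R → 5
  S → 6
  π[a](S) → 6
  (R ⋈[g=a] π[a](S)) → 5
  σ[v='p']((R ⋈[g=a] π[a](S))) → 2

== RESULT ==
v | g | a
p | 4 | 4
p | 5 | 5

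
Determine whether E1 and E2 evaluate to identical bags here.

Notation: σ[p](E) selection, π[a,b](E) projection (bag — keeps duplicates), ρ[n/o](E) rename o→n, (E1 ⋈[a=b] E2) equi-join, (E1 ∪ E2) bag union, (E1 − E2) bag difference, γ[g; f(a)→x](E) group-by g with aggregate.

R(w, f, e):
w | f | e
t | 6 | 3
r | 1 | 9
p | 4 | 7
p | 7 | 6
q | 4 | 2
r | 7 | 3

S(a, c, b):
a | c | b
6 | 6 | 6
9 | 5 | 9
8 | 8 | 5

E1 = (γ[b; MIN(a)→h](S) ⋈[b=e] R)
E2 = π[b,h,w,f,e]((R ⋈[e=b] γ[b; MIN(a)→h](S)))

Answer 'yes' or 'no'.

E1 per-node cardinality:
  S → 3
  γ[b; MIN(a)→h](S) → 3
  R → 6
  (γ[b; MIN(a)→h](S) ⋈[b=e] R) → 2
E2 per-node cardinality:
  R → 6
  S → 3
  γ[b; MIN(a)→h](S) → 3
  (R ⋈[e=b] γ[b; MIN(a)→h](S)) → 2
  π[b,h,w,f,e]((R ⋈[e=b] γ[b; MIN(a)→h](S))) → 2

E1 and E2 produce the same multiset:
b | h | w | f | e
6 | 6 | p | 7 | 6
9 | 9 | r | 1 | 9

yes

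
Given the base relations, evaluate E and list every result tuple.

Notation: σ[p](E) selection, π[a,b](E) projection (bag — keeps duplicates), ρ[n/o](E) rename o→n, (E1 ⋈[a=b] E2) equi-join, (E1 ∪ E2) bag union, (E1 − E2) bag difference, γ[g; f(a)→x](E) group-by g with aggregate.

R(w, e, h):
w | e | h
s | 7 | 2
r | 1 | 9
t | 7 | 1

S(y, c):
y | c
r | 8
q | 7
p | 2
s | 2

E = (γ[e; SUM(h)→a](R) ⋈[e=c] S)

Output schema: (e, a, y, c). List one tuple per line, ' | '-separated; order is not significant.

Subexpression sizes:
  R → 3
  γ[e; SUM(h)→a](R) → 2
  S → 4
  (γ[e; SUM(h)→a](R) ⋈[e=c] S) → 1

== RESULT ==
e | a | y | c
7 | 3 | q | 7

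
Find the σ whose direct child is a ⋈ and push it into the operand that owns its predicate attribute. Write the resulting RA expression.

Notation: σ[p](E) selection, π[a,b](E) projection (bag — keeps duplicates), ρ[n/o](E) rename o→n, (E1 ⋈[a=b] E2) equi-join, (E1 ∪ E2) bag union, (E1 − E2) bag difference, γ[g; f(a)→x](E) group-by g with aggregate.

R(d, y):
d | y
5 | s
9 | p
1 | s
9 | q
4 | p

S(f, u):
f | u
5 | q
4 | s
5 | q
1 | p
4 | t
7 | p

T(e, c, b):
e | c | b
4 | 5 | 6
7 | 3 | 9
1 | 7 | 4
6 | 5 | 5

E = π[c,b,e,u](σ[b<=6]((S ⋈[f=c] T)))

σ filters on b, owned by the right side.
E' = π[c,b,e,u]((S ⋈[f=c] σ[b<=6](T)))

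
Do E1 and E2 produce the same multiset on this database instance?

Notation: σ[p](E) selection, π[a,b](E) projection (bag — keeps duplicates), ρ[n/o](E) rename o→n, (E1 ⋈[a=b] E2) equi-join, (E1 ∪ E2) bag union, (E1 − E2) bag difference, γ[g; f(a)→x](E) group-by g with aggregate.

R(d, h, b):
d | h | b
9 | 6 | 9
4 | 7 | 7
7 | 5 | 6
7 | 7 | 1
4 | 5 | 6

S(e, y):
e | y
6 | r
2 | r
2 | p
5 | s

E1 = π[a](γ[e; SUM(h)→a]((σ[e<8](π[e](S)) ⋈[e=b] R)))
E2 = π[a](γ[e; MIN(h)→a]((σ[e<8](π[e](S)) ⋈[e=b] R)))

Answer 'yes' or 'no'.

E1 stepwise |·|:
  S → 4
  π[e](S) → 4
  σ[e<8](π[e](S)) → 4
  R → 5
  (σ[e<8](π[e](S)) ⋈[e=b] R) → 2
  γ[e; SUM(h)→a]((σ[e<8](π[e](S)) ⋈[e=b] R)) → 1
  π[a](γ[e; SUM(h)→a]((σ[e<8](π[e](S)) ⋈[e=b] R))) → 1
E2 stepwise |·|:
  S → 4
  π[e](S) → 4
  σ[e<8](π[e](S)) → 4
  R → 5
  (σ[e<8](π[e](S)) ⋈[e=b] R) → 2
  γ[e; MIN(h)→a]((σ[e<8](π[e](S)) ⋈[e=b] R)) → 1
  π[a](γ[e; MIN(h)→a]((σ[e<8](π[e](S)) ⋈[e=b] R))) → 1

E1 result:
a
10
E2 result:
a
5
Witness: (10,) appears 1× in E1 but 0× in E2.

no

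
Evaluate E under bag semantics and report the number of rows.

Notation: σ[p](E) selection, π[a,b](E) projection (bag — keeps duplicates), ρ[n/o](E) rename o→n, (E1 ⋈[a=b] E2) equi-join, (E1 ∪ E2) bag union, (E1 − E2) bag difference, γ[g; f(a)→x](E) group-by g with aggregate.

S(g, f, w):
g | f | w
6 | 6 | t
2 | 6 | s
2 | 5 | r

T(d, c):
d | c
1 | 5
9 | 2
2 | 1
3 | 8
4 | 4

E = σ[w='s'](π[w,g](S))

Subexpression sizes:
  S → 3
  π[w,g](S) → 3
  σ[w='s'](π[w,g](S)) → 1

|E| = 1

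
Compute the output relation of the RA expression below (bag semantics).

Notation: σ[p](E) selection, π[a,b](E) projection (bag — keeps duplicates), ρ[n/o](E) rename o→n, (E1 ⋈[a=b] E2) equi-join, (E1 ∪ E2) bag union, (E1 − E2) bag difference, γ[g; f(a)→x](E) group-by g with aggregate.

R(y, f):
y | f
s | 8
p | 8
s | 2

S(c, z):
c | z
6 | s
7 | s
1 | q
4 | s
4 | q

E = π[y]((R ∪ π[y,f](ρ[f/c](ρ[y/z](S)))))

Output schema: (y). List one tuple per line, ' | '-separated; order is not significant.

Row counts bottom-up:
  R → 3
  S → 5
  ρ[y/z](S) → 5
  ρ[f/c](ρ[y/z](S)) → 5
  π[y,f](ρ[f/c](ρ[y/z](S))) → 5
  (R ∪ π[y,f](ρ[f/c](ρ[y/z](S)))) → 8
  π[y]((R ∪ π[y,f](ρ[f/c](ρ[y/z](S))))) → 8

== RESULT ==
y
p
q
q
s
s
s
s
s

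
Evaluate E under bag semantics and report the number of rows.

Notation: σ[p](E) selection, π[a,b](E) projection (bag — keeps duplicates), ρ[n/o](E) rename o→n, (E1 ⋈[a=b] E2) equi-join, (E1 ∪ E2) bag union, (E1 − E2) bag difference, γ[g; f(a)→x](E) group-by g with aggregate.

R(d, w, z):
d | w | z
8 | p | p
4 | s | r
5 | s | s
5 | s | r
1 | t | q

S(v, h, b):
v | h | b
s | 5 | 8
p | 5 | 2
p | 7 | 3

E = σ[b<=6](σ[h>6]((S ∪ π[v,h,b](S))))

Stepwise |·|:
  S → 3
  S → 3
  π[v,h,b](S) → 3
  (S ∪ π[v,h,b](S)) → 6
  σ[h>6]((S ∪ π[v,h,b](S))) → 2
  σ[b<=6](σ[h>6]((S ∪ π[v,h,b](S)))) → 2

|E| = 2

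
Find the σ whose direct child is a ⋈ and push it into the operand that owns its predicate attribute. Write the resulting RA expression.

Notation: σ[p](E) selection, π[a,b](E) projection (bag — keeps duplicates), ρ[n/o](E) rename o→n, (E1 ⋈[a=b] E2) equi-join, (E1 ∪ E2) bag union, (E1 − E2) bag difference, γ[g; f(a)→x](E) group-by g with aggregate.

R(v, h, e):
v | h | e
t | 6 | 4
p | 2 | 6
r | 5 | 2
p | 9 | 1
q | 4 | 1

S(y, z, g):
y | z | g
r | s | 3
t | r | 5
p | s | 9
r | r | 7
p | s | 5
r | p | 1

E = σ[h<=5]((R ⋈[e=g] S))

σ filters on h, owned by the left side.
E' = (σ[h<=5](R) ⋈[e=g] S)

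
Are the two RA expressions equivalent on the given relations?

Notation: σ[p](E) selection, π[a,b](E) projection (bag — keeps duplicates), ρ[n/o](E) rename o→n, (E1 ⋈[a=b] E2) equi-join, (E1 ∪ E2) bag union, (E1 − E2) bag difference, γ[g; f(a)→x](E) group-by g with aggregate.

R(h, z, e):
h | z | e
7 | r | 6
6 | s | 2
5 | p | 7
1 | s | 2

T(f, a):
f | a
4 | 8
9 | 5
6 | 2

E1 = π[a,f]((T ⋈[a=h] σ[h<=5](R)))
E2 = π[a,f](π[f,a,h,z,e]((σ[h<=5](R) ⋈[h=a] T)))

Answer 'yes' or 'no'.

E1 row counts bottom-up:
  T → 3
  R → 4
  σ[h<=5](R) → 2
  (T ⋈[a=h] σ[h<=5](R)) → 1
  π[a,f]((T ⋈[a=h] σ[h<=5](R))) → 1
E2 row counts bottom-up:
  R → 4
  σ[h<=5](R) → 2
  T → 3
  (σ[h<=5](R) ⋈[h=a] T) → 1
  π[f,a,h,z,e]((σ[h<=5](R) ⋈[h=a] T)) → 1
  π[a,f](π[f,a,h,z,e]((σ[h<=5](R) ⋈[h=a] T))) → 1

E1 and E2 produce the same multiset:
a | f
5 | 9

yes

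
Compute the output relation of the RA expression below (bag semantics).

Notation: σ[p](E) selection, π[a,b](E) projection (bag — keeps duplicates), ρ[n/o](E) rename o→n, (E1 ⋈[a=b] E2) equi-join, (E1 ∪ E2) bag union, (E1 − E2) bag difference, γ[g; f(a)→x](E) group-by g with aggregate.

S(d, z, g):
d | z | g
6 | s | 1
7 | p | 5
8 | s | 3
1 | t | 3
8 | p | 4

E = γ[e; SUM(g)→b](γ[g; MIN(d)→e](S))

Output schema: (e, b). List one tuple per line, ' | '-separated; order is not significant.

Subexpression sizes:
  S → 5
  γ[g; MIN(d)→e](S) → 4
  γ[e; SUM(g)→b](γ[g; MIN(d)→e](S)) → 4

== RESULT ==
e | b
1 | 3
6 | 1
7 | 5
8 | 4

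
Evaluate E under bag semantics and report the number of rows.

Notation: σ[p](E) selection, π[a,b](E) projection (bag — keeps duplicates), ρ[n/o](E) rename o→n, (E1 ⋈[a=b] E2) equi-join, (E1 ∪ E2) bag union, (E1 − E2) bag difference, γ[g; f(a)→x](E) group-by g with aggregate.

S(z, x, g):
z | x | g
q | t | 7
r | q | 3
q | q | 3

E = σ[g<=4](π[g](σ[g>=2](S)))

Subexpression sizes:
  S → 3
  σ[g>=2](S) → 3
  π[g](σ[g>=2](S)) → 3
  σ[g<=4](π[g](σ[g>=2](S))) → 2

|E| = 2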